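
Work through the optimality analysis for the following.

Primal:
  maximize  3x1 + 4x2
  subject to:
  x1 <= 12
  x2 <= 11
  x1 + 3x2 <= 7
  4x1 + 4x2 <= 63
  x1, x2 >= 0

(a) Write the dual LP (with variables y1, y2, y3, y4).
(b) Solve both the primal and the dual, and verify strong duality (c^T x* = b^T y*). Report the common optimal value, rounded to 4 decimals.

The standard primal-dual pair for 'max c^T x s.t. A x <= b, x >= 0' is:
  Dual:  min b^T y  s.t.  A^T y >= c,  y >= 0.

So the dual LP is:
  minimize  12y1 + 11y2 + 7y3 + 63y4
  subject to:
    y1 + y3 + 4y4 >= 3
    y2 + 3y3 + 4y4 >= 4
    y1, y2, y3, y4 >= 0

Solving the primal: x* = (7, 0).
  primal value c^T x* = 21.
Solving the dual: y* = (0, 0, 3, 0).
  dual value b^T y* = 21.
Strong duality: c^T x* = b^T y*. Confirmed.

21


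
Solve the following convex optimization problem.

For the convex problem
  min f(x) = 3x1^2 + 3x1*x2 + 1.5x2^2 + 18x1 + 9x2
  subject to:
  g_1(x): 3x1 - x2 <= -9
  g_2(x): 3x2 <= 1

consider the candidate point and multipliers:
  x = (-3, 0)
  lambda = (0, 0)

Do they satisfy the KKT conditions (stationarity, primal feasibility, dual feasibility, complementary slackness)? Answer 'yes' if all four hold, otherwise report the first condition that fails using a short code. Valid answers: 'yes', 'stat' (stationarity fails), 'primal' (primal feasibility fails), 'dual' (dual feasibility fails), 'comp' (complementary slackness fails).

Gradient of f: grad f(x) = Q x + c = (0, 0)
Constraint values g_i(x) = a_i^T x - b_i:
  g_1((-3, 0)) = 0
  g_2((-3, 0)) = -1
Stationarity residual: grad f(x) + sum_i lambda_i a_i = (0, 0)
  -> stationarity OK
Primal feasibility (all g_i <= 0): OK
Dual feasibility (all lambda_i >= 0): OK
Complementary slackness (lambda_i * g_i(x) = 0 for all i): OK

Verdict: yes, KKT holds.

yes


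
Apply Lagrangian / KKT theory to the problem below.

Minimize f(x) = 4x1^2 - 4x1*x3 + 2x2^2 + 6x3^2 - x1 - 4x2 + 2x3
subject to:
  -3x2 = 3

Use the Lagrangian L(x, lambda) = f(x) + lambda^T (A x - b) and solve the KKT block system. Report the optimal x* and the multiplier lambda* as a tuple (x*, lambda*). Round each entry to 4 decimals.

Form the Lagrangian:
  L(x, lambda) = (1/2) x^T Q x + c^T x + lambda^T (A x - b)
Stationarity (grad_x L = 0): Q x + c + A^T lambda = 0.
Primal feasibility: A x = b.

This gives the KKT block system:
  [ Q   A^T ] [ x     ]   [-c ]
  [ A    0  ] [ lambda ] = [ b ]

Solving the linear system:
  x*      = (0.05, -1, -0.15)
  lambda* = (-2.6667)
  f(x*)   = 5.825

x* = (0.05, -1, -0.15), lambda* = (-2.6667)


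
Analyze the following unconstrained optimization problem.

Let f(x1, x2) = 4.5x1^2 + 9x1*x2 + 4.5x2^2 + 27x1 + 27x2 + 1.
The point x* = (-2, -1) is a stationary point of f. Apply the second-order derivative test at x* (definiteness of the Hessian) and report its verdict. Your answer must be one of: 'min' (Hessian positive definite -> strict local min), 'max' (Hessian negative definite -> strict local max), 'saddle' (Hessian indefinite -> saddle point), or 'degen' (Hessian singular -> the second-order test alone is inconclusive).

Compute the Hessian H = grad^2 f:
  H = [[9, 9], [9, 9]]
Verify stationarity: grad f(x*) = H x* + g = (0, 0).
Eigenvalues of H: 0, 18.
H has a zero eigenvalue (singular; positive semidefinite but not definite), so H is neither positive definite, negative definite, nor indefinite. The second-order test alone is inconclusive -> degen.
(Indeed, f is constant along the null direction of H through x*, so x* is not a strict local extremum.)

degen


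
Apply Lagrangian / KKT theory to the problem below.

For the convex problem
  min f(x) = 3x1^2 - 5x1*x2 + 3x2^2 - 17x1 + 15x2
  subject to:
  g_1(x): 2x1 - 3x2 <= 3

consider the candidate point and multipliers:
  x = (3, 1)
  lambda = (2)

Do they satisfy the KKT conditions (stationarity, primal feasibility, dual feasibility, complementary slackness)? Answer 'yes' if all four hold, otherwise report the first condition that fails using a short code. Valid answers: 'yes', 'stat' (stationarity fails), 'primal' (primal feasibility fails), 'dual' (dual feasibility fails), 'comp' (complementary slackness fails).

Gradient of f: grad f(x) = Q x + c = (-4, 6)
Constraint values g_i(x) = a_i^T x - b_i:
  g_1((3, 1)) = 0
Stationarity residual: grad f(x) + sum_i lambda_i a_i = (0, 0)
  -> stationarity OK
Primal feasibility (all g_i <= 0): OK
Dual feasibility (all lambda_i >= 0): OK
Complementary slackness (lambda_i * g_i(x) = 0 for all i): OK

Verdict: yes, KKT holds.

yes


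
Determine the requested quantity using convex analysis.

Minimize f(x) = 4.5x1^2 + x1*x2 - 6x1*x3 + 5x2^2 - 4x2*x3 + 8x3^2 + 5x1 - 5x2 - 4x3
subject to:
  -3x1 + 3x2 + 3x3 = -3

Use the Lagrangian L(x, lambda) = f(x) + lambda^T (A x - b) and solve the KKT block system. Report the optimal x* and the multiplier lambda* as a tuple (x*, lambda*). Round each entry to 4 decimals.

Form the Lagrangian:
  L(x, lambda) = (1/2) x^T Q x + c^T x + lambda^T (A x - b)
Stationarity (grad_x L = 0): Q x + c + A^T lambda = 0.
Primal feasibility: A x = b.

This gives the KKT block system:
  [ Q   A^T ] [ x     ]   [-c ]
  [ A    0  ] [ lambda ] = [ b ]

Solving the linear system:
  x*      = (0.2161, -0.4762, -0.3077)
  lambda* = (2.7717)
  f(x*)   = 6.5037

x* = (0.2161, -0.4762, -0.3077), lambda* = (2.7717)


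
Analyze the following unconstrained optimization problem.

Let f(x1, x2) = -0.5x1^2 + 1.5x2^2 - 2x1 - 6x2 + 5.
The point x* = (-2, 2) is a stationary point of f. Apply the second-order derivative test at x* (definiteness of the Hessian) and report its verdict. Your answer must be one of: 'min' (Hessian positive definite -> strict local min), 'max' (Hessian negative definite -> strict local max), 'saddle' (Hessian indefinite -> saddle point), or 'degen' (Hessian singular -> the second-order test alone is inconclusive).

Compute the Hessian H = grad^2 f:
  H = [[-1, 0], [0, 3]]
Verify stationarity: grad f(x*) = H x* + g = (0, 0).
Eigenvalues of H: -1, 3.
Eigenvalues have mixed signs, so H is indefinite -> x* is a saddle point.

saddle


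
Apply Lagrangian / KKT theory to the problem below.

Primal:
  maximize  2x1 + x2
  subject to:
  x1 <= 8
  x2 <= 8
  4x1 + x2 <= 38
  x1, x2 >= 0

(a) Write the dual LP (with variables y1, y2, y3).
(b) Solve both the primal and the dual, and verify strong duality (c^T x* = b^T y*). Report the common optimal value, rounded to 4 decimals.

The standard primal-dual pair for 'max c^T x s.t. A x <= b, x >= 0' is:
  Dual:  min b^T y  s.t.  A^T y >= c,  y >= 0.

So the dual LP is:
  minimize  8y1 + 8y2 + 38y3
  subject to:
    y1 + 4y3 >= 2
    y2 + y3 >= 1
    y1, y2, y3 >= 0

Solving the primal: x* = (7.5, 8).
  primal value c^T x* = 23.
Solving the dual: y* = (0, 0.5, 0.5).
  dual value b^T y* = 23.
Strong duality: c^T x* = b^T y*. Confirmed.

23


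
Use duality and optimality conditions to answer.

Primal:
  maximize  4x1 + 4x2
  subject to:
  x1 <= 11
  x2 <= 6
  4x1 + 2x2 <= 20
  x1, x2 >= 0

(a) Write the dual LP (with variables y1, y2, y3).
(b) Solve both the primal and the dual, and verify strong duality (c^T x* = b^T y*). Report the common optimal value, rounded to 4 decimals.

The standard primal-dual pair for 'max c^T x s.t. A x <= b, x >= 0' is:
  Dual:  min b^T y  s.t.  A^T y >= c,  y >= 0.

So the dual LP is:
  minimize  11y1 + 6y2 + 20y3
  subject to:
    y1 + 4y3 >= 4
    y2 + 2y3 >= 4
    y1, y2, y3 >= 0

Solving the primal: x* = (2, 6).
  primal value c^T x* = 32.
Solving the dual: y* = (0, 2, 1).
  dual value b^T y* = 32.
Strong duality: c^T x* = b^T y*. Confirmed.

32


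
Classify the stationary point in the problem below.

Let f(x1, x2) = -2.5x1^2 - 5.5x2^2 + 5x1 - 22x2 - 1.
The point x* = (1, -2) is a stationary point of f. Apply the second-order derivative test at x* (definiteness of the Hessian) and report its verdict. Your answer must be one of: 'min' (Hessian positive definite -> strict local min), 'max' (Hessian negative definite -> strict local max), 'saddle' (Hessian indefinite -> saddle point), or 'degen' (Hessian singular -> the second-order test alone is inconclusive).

Compute the Hessian H = grad^2 f:
  H = [[-5, 0], [0, -11]]
Verify stationarity: grad f(x*) = H x* + g = (0, 0).
Eigenvalues of H: -11, -5.
Both eigenvalues < 0, so H is negative definite -> x* is a strict local max.

max


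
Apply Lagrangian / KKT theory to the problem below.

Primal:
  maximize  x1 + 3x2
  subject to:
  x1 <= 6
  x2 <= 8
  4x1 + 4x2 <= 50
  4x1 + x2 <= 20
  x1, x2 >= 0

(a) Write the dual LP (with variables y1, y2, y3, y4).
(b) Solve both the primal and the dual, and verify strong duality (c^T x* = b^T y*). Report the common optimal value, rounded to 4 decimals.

The standard primal-dual pair for 'max c^T x s.t. A x <= b, x >= 0' is:
  Dual:  min b^T y  s.t.  A^T y >= c,  y >= 0.

So the dual LP is:
  minimize  6y1 + 8y2 + 50y3 + 20y4
  subject to:
    y1 + 4y3 + 4y4 >= 1
    y2 + 4y3 + y4 >= 3
    y1, y2, y3, y4 >= 0

Solving the primal: x* = (3, 8).
  primal value c^T x* = 27.
Solving the dual: y* = (0, 2.75, 0, 0.25).
  dual value b^T y* = 27.
Strong duality: c^T x* = b^T y*. Confirmed.

27


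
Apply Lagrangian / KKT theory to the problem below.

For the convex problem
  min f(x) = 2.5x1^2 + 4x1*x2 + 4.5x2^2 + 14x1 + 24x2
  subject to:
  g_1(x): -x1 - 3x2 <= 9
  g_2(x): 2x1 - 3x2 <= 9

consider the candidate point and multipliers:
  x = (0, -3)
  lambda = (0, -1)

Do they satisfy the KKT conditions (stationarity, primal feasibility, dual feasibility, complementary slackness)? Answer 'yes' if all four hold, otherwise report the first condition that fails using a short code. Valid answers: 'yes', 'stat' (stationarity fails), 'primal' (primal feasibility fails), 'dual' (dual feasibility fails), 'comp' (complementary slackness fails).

Gradient of f: grad f(x) = Q x + c = (2, -3)
Constraint values g_i(x) = a_i^T x - b_i:
  g_1((0, -3)) = 0
  g_2((0, -3)) = 0
Stationarity residual: grad f(x) + sum_i lambda_i a_i = (0, 0)
  -> stationarity OK
Primal feasibility (all g_i <= 0): OK
Dual feasibility (all lambda_i >= 0): FAILS
Complementary slackness (lambda_i * g_i(x) = 0 for all i): OK

Verdict: the first failing condition is dual_feasibility -> dual.

dual


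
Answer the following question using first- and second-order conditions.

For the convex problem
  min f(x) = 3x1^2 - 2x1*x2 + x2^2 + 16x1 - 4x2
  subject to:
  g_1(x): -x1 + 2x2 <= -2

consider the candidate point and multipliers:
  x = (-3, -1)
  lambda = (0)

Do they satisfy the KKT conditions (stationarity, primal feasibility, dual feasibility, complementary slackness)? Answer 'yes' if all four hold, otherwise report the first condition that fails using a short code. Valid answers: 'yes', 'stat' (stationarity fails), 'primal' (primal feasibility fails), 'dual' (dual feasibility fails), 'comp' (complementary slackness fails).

Gradient of f: grad f(x) = Q x + c = (0, 0)
Constraint values g_i(x) = a_i^T x - b_i:
  g_1((-3, -1)) = 3
Stationarity residual: grad f(x) + sum_i lambda_i a_i = (0, 0)
  -> stationarity OK
Primal feasibility (all g_i <= 0): FAILS
Dual feasibility (all lambda_i >= 0): OK
Complementary slackness (lambda_i * g_i(x) = 0 for all i): OK

Verdict: the first failing condition is primal_feasibility -> primal.

primal


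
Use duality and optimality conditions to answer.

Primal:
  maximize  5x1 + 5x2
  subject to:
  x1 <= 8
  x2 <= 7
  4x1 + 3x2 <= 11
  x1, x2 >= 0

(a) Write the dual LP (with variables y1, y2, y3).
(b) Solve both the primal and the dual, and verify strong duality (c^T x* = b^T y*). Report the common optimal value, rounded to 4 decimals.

The standard primal-dual pair for 'max c^T x s.t. A x <= b, x >= 0' is:
  Dual:  min b^T y  s.t.  A^T y >= c,  y >= 0.

So the dual LP is:
  minimize  8y1 + 7y2 + 11y3
  subject to:
    y1 + 4y3 >= 5
    y2 + 3y3 >= 5
    y1, y2, y3 >= 0

Solving the primal: x* = (0, 3.6667).
  primal value c^T x* = 18.3333.
Solving the dual: y* = (0, 0, 1.6667).
  dual value b^T y* = 18.3333.
Strong duality: c^T x* = b^T y*. Confirmed.

18.3333


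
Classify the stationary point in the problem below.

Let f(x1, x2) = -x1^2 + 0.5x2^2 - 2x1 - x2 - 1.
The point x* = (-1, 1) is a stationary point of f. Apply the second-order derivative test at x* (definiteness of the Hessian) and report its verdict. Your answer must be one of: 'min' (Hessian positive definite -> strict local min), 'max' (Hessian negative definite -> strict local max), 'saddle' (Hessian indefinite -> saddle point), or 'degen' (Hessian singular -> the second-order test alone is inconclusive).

Compute the Hessian H = grad^2 f:
  H = [[-2, 0], [0, 1]]
Verify stationarity: grad f(x*) = H x* + g = (0, 0).
Eigenvalues of H: -2, 1.
Eigenvalues have mixed signs, so H is indefinite -> x* is a saddle point.

saddle


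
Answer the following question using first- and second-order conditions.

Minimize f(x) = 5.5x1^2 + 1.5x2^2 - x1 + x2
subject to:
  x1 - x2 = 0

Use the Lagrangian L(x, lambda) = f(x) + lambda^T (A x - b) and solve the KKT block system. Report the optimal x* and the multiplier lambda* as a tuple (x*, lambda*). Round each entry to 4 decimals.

Form the Lagrangian:
  L(x, lambda) = (1/2) x^T Q x + c^T x + lambda^T (A x - b)
Stationarity (grad_x L = 0): Q x + c + A^T lambda = 0.
Primal feasibility: A x = b.

This gives the KKT block system:
  [ Q   A^T ] [ x     ]   [-c ]
  [ A    0  ] [ lambda ] = [ b ]

Solving the linear system:
  x*      = (0, 0)
  lambda* = (1)
  f(x*)   = 0

x* = (0, 0), lambda* = (1)


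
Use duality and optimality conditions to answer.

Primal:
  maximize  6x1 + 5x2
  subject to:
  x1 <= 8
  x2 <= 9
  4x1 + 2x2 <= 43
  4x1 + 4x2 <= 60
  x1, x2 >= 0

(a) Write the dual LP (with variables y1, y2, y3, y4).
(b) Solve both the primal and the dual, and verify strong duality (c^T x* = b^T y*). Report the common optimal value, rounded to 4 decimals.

The standard primal-dual pair for 'max c^T x s.t. A x <= b, x >= 0' is:
  Dual:  min b^T y  s.t.  A^T y >= c,  y >= 0.

So the dual LP is:
  minimize  8y1 + 9y2 + 43y3 + 60y4
  subject to:
    y1 + 4y3 + 4y4 >= 6
    y2 + 2y3 + 4y4 >= 5
    y1, y2, y3, y4 >= 0

Solving the primal: x* = (6.5, 8.5).
  primal value c^T x* = 81.5.
Solving the dual: y* = (0, 0, 0.5, 1).
  dual value b^T y* = 81.5.
Strong duality: c^T x* = b^T y*. Confirmed.

81.5


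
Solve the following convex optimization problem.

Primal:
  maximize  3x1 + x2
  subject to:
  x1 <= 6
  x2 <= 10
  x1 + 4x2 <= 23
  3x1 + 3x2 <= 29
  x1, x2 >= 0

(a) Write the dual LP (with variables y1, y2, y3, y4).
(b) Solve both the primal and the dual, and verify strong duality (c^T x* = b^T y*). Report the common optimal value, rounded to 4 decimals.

The standard primal-dual pair for 'max c^T x s.t. A x <= b, x >= 0' is:
  Dual:  min b^T y  s.t.  A^T y >= c,  y >= 0.

So the dual LP is:
  minimize  6y1 + 10y2 + 23y3 + 29y4
  subject to:
    y1 + y3 + 3y4 >= 3
    y2 + 4y3 + 3y4 >= 1
    y1, y2, y3, y4 >= 0

Solving the primal: x* = (6, 3.6667).
  primal value c^T x* = 21.6667.
Solving the dual: y* = (2, 0, 0, 0.3333).
  dual value b^T y* = 21.6667.
Strong duality: c^T x* = b^T y*. Confirmed.

21.6667


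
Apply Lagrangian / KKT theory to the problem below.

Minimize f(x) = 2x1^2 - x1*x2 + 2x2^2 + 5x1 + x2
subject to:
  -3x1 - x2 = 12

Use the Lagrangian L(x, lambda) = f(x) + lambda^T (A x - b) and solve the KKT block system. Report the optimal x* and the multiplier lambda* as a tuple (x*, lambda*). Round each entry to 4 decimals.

Form the Lagrangian:
  L(x, lambda) = (1/2) x^T Q x + c^T x + lambda^T (A x - b)
Stationarity (grad_x L = 0): Q x + c + A^T lambda = 0.
Primal feasibility: A x = b.

This gives the KKT block system:
  [ Q   A^T ] [ x     ]   [-c ]
  [ A    0  ] [ lambda ] = [ b ]

Solving the linear system:
  x*      = (-3.4348, -1.6957)
  lambda* = (-2.3478)
  f(x*)   = 4.6522

x* = (-3.4348, -1.6957), lambda* = (-2.3478)


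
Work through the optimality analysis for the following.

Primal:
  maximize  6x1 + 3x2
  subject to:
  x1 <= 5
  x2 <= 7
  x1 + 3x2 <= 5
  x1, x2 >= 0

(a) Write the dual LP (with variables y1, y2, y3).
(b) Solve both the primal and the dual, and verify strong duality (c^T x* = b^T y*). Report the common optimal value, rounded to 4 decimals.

The standard primal-dual pair for 'max c^T x s.t. A x <= b, x >= 0' is:
  Dual:  min b^T y  s.t.  A^T y >= c,  y >= 0.

So the dual LP is:
  minimize  5y1 + 7y2 + 5y3
  subject to:
    y1 + y3 >= 6
    y2 + 3y3 >= 3
    y1, y2, y3 >= 0

Solving the primal: x* = (5, 0).
  primal value c^T x* = 30.
Solving the dual: y* = (5, 0, 1).
  dual value b^T y* = 30.
Strong duality: c^T x* = b^T y*. Confirmed.

30


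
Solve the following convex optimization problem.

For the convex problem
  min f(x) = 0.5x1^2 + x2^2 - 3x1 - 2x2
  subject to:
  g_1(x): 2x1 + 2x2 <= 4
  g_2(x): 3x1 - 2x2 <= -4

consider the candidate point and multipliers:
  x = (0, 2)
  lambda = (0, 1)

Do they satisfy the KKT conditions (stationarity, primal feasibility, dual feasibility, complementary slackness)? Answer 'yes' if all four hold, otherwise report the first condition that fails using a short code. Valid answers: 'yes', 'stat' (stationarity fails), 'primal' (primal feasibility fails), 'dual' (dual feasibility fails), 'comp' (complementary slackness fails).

Gradient of f: grad f(x) = Q x + c = (-3, 2)
Constraint values g_i(x) = a_i^T x - b_i:
  g_1((0, 2)) = 0
  g_2((0, 2)) = 0
Stationarity residual: grad f(x) + sum_i lambda_i a_i = (0, 0)
  -> stationarity OK
Primal feasibility (all g_i <= 0): OK
Dual feasibility (all lambda_i >= 0): OK
Complementary slackness (lambda_i * g_i(x) = 0 for all i): OK

Verdict: yes, KKT holds.

yes


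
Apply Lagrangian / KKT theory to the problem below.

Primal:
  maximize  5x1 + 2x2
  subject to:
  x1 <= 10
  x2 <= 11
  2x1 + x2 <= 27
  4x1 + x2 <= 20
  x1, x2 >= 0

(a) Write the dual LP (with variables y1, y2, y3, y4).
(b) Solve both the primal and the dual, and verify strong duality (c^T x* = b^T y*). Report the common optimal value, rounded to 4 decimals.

The standard primal-dual pair for 'max c^T x s.t. A x <= b, x >= 0' is:
  Dual:  min b^T y  s.t.  A^T y >= c,  y >= 0.

So the dual LP is:
  minimize  10y1 + 11y2 + 27y3 + 20y4
  subject to:
    y1 + 2y3 + 4y4 >= 5
    y2 + y3 + y4 >= 2
    y1, y2, y3, y4 >= 0

Solving the primal: x* = (2.25, 11).
  primal value c^T x* = 33.25.
Solving the dual: y* = (0, 0.75, 0, 1.25).
  dual value b^T y* = 33.25.
Strong duality: c^T x* = b^T y*. Confirmed.

33.25


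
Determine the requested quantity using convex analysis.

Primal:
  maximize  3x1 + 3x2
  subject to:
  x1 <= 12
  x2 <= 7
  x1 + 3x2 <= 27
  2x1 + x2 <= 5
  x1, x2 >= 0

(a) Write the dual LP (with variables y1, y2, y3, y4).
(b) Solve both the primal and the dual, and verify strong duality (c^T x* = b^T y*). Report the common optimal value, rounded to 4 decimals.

The standard primal-dual pair for 'max c^T x s.t. A x <= b, x >= 0' is:
  Dual:  min b^T y  s.t.  A^T y >= c,  y >= 0.

So the dual LP is:
  minimize  12y1 + 7y2 + 27y3 + 5y4
  subject to:
    y1 + y3 + 2y4 >= 3
    y2 + 3y3 + y4 >= 3
    y1, y2, y3, y4 >= 0

Solving the primal: x* = (0, 5).
  primal value c^T x* = 15.
Solving the dual: y* = (0, 0, 0, 3).
  dual value b^T y* = 15.
Strong duality: c^T x* = b^T y*. Confirmed.

15


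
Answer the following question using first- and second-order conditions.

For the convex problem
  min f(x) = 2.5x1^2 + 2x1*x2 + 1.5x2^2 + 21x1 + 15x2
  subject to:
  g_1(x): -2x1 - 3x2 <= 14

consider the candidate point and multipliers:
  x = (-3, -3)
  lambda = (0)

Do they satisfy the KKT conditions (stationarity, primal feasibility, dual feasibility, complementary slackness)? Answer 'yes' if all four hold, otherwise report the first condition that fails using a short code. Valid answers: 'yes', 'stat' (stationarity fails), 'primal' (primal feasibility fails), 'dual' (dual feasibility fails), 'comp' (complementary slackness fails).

Gradient of f: grad f(x) = Q x + c = (0, 0)
Constraint values g_i(x) = a_i^T x - b_i:
  g_1((-3, -3)) = 1
Stationarity residual: grad f(x) + sum_i lambda_i a_i = (0, 0)
  -> stationarity OK
Primal feasibility (all g_i <= 0): FAILS
Dual feasibility (all lambda_i >= 0): OK
Complementary slackness (lambda_i * g_i(x) = 0 for all i): OK

Verdict: the first failing condition is primal_feasibility -> primal.

primal


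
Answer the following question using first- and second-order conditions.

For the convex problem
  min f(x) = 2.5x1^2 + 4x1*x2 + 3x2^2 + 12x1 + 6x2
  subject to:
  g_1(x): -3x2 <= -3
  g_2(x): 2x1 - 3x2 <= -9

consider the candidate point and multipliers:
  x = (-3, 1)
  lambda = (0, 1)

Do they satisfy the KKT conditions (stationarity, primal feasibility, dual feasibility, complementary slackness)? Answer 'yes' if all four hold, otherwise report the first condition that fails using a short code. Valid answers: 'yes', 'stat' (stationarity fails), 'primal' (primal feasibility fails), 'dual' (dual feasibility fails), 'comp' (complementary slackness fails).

Gradient of f: grad f(x) = Q x + c = (1, 0)
Constraint values g_i(x) = a_i^T x - b_i:
  g_1((-3, 1)) = 0
  g_2((-3, 1)) = 0
Stationarity residual: grad f(x) + sum_i lambda_i a_i = (3, -3)
  -> stationarity FAILS
Primal feasibility (all g_i <= 0): OK
Dual feasibility (all lambda_i >= 0): OK
Complementary slackness (lambda_i * g_i(x) = 0 for all i): OK

Verdict: the first failing condition is stationarity -> stat.

stat


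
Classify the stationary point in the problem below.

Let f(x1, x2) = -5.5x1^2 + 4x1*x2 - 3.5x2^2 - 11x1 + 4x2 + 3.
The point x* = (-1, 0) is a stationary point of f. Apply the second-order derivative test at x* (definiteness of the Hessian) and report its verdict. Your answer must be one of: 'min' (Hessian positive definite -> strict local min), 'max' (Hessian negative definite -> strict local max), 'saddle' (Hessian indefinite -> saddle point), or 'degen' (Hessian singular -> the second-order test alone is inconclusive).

Compute the Hessian H = grad^2 f:
  H = [[-11, 4], [4, -7]]
Verify stationarity: grad f(x*) = H x* + g = (0, 0).
Eigenvalues of H: -13.4721, -4.5279.
Both eigenvalues < 0, so H is negative definite -> x* is a strict local max.

max


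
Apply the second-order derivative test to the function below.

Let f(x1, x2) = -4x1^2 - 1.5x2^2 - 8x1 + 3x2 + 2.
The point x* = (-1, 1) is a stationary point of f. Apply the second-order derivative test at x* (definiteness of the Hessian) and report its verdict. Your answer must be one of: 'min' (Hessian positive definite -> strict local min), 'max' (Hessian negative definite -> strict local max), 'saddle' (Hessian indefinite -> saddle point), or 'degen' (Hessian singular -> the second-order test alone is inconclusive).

Compute the Hessian H = grad^2 f:
  H = [[-8, 0], [0, -3]]
Verify stationarity: grad f(x*) = H x* + g = (0, 0).
Eigenvalues of H: -8, -3.
Both eigenvalues < 0, so H is negative definite -> x* is a strict local max.

max


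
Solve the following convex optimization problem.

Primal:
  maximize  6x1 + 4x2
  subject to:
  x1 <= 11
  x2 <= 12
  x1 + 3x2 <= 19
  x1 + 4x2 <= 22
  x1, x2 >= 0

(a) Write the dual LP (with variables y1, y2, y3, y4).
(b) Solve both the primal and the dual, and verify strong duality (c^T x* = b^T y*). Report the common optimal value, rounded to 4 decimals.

The standard primal-dual pair for 'max c^T x s.t. A x <= b, x >= 0' is:
  Dual:  min b^T y  s.t.  A^T y >= c,  y >= 0.

So the dual LP is:
  minimize  11y1 + 12y2 + 19y3 + 22y4
  subject to:
    y1 + y3 + y4 >= 6
    y2 + 3y3 + 4y4 >= 4
    y1, y2, y3, y4 >= 0

Solving the primal: x* = (11, 2.6667).
  primal value c^T x* = 76.6667.
Solving the dual: y* = (4.6667, 0, 1.3333, 0).
  dual value b^T y* = 76.6667.
Strong duality: c^T x* = b^T y*. Confirmed.

76.6667


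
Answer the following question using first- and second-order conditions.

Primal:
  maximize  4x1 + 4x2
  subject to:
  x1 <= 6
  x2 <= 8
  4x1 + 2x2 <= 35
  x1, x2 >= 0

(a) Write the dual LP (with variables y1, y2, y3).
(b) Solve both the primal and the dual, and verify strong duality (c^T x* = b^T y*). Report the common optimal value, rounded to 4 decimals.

The standard primal-dual pair for 'max c^T x s.t. A x <= b, x >= 0' is:
  Dual:  min b^T y  s.t.  A^T y >= c,  y >= 0.

So the dual LP is:
  minimize  6y1 + 8y2 + 35y3
  subject to:
    y1 + 4y3 >= 4
    y2 + 2y3 >= 4
    y1, y2, y3 >= 0

Solving the primal: x* = (4.75, 8).
  primal value c^T x* = 51.
Solving the dual: y* = (0, 2, 1).
  dual value b^T y* = 51.
Strong duality: c^T x* = b^T y*. Confirmed.

51


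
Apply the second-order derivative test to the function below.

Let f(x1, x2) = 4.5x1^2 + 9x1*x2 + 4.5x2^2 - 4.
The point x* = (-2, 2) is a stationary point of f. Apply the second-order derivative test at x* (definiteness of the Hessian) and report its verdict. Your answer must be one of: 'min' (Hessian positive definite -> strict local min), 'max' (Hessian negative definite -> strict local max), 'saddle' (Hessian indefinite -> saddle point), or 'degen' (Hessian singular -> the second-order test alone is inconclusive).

Compute the Hessian H = grad^2 f:
  H = [[9, 9], [9, 9]]
Verify stationarity: grad f(x*) = H x* + g = (0, 0).
Eigenvalues of H: 0, 18.
H has a zero eigenvalue (singular; positive semidefinite but not definite), so H is neither positive definite, negative definite, nor indefinite. The second-order test alone is inconclusive -> degen.
(Indeed, f is constant along the null direction of H through x*, so x* is not a strict local extremum.)

degen


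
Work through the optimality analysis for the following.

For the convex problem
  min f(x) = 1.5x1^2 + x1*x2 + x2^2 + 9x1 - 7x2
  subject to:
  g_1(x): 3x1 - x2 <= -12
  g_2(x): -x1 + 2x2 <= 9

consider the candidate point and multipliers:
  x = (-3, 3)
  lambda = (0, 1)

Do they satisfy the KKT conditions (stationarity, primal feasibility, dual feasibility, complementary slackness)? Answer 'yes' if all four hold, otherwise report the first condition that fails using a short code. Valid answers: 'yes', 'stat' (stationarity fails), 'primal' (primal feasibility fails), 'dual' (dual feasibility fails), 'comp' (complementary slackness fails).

Gradient of f: grad f(x) = Q x + c = (3, -4)
Constraint values g_i(x) = a_i^T x - b_i:
  g_1((-3, 3)) = 0
  g_2((-3, 3)) = 0
Stationarity residual: grad f(x) + sum_i lambda_i a_i = (2, -2)
  -> stationarity FAILS
Primal feasibility (all g_i <= 0): OK
Dual feasibility (all lambda_i >= 0): OK
Complementary slackness (lambda_i * g_i(x) = 0 for all i): OK

Verdict: the first failing condition is stationarity -> stat.

stat


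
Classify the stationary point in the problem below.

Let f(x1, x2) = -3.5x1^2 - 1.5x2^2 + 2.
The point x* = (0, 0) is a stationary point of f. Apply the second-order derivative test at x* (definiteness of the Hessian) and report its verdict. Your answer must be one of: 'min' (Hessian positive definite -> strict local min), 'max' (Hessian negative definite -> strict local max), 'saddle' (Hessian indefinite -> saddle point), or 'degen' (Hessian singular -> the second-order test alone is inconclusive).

Compute the Hessian H = grad^2 f:
  H = [[-7, 0], [0, -3]]
Verify stationarity: grad f(x*) = H x* + g = (0, 0).
Eigenvalues of H: -7, -3.
Both eigenvalues < 0, so H is negative definite -> x* is a strict local max.

max


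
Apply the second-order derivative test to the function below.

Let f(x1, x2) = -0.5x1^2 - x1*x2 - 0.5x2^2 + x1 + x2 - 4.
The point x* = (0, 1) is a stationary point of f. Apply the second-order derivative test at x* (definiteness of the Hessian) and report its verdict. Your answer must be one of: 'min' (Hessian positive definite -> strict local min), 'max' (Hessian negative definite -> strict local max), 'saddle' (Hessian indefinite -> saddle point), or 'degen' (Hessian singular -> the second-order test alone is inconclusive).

Compute the Hessian H = grad^2 f:
  H = [[-1, -1], [-1, -1]]
Verify stationarity: grad f(x*) = H x* + g = (0, 0).
Eigenvalues of H: -2, 0.
H has a zero eigenvalue (singular; negative semidefinite but not definite), so H is neither positive definite, negative definite, nor indefinite. The second-order test alone is inconclusive -> degen.
(Indeed, f is constant along the null direction of H through x*, so x* is not a strict local extremum.)

degen


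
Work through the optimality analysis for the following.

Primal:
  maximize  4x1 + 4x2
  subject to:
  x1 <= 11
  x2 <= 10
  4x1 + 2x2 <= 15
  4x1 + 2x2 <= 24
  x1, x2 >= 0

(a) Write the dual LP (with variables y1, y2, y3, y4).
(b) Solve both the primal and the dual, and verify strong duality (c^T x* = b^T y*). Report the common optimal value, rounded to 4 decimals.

The standard primal-dual pair for 'max c^T x s.t. A x <= b, x >= 0' is:
  Dual:  min b^T y  s.t.  A^T y >= c,  y >= 0.

So the dual LP is:
  minimize  11y1 + 10y2 + 15y3 + 24y4
  subject to:
    y1 + 4y3 + 4y4 >= 4
    y2 + 2y3 + 2y4 >= 4
    y1, y2, y3, y4 >= 0

Solving the primal: x* = (0, 7.5).
  primal value c^T x* = 30.
Solving the dual: y* = (0, 0, 2, 0).
  dual value b^T y* = 30.
Strong duality: c^T x* = b^T y*. Confirmed.

30


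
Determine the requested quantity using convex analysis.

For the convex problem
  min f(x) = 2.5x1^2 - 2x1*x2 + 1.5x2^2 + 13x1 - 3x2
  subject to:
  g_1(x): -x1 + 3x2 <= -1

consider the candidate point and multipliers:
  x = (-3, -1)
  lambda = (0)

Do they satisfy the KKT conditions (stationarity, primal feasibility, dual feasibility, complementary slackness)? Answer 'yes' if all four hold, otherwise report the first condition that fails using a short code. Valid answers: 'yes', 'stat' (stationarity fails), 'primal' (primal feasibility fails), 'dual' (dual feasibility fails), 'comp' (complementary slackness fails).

Gradient of f: grad f(x) = Q x + c = (0, 0)
Constraint values g_i(x) = a_i^T x - b_i:
  g_1((-3, -1)) = 1
Stationarity residual: grad f(x) + sum_i lambda_i a_i = (0, 0)
  -> stationarity OK
Primal feasibility (all g_i <= 0): FAILS
Dual feasibility (all lambda_i >= 0): OK
Complementary slackness (lambda_i * g_i(x) = 0 for all i): OK

Verdict: the first failing condition is primal_feasibility -> primal.

primal


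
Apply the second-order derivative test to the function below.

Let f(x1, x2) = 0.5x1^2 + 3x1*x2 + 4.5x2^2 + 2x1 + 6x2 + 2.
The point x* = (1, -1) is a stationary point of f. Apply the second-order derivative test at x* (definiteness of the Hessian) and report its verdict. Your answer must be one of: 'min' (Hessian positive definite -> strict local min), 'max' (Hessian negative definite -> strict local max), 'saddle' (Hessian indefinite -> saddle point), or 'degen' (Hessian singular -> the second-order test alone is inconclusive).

Compute the Hessian H = grad^2 f:
  H = [[1, 3], [3, 9]]
Verify stationarity: grad f(x*) = H x* + g = (0, 0).
Eigenvalues of H: 0, 10.
H has a zero eigenvalue (singular; positive semidefinite but not definite), so H is neither positive definite, negative definite, nor indefinite. The second-order test alone is inconclusive -> degen.
(Indeed, f is constant along the null direction of H through x*, so x* is not a strict local extremum.)

degen


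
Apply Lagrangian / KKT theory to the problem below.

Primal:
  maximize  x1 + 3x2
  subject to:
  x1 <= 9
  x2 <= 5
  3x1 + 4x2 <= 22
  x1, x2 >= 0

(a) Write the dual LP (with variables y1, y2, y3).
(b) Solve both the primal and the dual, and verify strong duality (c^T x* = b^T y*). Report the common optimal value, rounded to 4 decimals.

The standard primal-dual pair for 'max c^T x s.t. A x <= b, x >= 0' is:
  Dual:  min b^T y  s.t.  A^T y >= c,  y >= 0.

So the dual LP is:
  minimize  9y1 + 5y2 + 22y3
  subject to:
    y1 + 3y3 >= 1
    y2 + 4y3 >= 3
    y1, y2, y3 >= 0

Solving the primal: x* = (0.6667, 5).
  primal value c^T x* = 15.6667.
Solving the dual: y* = (0, 1.6667, 0.3333).
  dual value b^T y* = 15.6667.
Strong duality: c^T x* = b^T y*. Confirmed.

15.6667


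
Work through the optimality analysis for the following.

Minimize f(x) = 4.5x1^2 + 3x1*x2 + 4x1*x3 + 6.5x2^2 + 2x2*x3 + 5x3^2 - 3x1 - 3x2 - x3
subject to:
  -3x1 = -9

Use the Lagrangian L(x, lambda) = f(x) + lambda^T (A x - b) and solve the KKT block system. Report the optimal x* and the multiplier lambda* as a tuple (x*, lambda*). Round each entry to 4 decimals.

Form the Lagrangian:
  L(x, lambda) = (1/2) x^T Q x + c^T x + lambda^T (A x - b)
Stationarity (grad_x L = 0): Q x + c + A^T lambda = 0.
Primal feasibility: A x = b.

This gives the KKT block system:
  [ Q   A^T ] [ x     ]   [-c ]
  [ A    0  ] [ lambda ] = [ b ]

Solving the linear system:
  x*      = (3, -0.3016, -1.0397)
  lambda* = (6.3122)
  f(x*)   = 24.877

x* = (3, -0.3016, -1.0397), lambda* = (6.3122)


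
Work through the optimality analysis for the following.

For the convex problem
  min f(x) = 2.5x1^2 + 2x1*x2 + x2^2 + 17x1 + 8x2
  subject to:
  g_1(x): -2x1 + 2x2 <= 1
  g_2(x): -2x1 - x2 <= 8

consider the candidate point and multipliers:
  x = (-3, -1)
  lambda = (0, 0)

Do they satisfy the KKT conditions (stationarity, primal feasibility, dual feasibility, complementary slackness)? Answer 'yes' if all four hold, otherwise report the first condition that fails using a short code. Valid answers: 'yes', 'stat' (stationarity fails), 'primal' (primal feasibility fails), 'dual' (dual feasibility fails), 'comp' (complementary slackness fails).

Gradient of f: grad f(x) = Q x + c = (0, 0)
Constraint values g_i(x) = a_i^T x - b_i:
  g_1((-3, -1)) = 3
  g_2((-3, -1)) = -1
Stationarity residual: grad f(x) + sum_i lambda_i a_i = (0, 0)
  -> stationarity OK
Primal feasibility (all g_i <= 0): FAILS
Dual feasibility (all lambda_i >= 0): OK
Complementary slackness (lambda_i * g_i(x) = 0 for all i): OK

Verdict: the first failing condition is primal_feasibility -> primal.

primal


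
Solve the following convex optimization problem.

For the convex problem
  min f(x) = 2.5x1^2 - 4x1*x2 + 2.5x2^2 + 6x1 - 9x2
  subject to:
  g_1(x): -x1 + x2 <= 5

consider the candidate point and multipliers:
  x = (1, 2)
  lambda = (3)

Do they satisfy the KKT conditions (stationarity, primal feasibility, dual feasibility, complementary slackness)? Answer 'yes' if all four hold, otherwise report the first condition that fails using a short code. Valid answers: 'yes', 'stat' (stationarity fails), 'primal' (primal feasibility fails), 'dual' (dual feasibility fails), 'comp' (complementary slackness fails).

Gradient of f: grad f(x) = Q x + c = (3, -3)
Constraint values g_i(x) = a_i^T x - b_i:
  g_1((1, 2)) = -4
Stationarity residual: grad f(x) + sum_i lambda_i a_i = (0, 0)
  -> stationarity OK
Primal feasibility (all g_i <= 0): OK
Dual feasibility (all lambda_i >= 0): OK
Complementary slackness (lambda_i * g_i(x) = 0 for all i): FAILS

Verdict: the first failing condition is complementary_slackness -> comp.

comp


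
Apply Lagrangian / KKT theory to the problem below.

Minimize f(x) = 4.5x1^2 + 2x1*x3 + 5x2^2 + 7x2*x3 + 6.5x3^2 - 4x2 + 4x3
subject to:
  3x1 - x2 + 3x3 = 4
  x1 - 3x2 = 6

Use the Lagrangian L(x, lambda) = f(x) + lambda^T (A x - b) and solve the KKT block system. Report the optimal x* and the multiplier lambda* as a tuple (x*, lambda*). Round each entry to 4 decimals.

Form the Lagrangian:
  L(x, lambda) = (1/2) x^T Q x + c^T x + lambda^T (A x - b)
Stationarity (grad_x L = 0): Q x + c + A^T lambda = 0.
Primal feasibility: A x = b.

This gives the KKT block system:
  [ Q   A^T ] [ x     ]   [-c ]
  [ A    0  ] [ lambda ] = [ b ]

Solving the linear system:
  x*      = (0.3096, -1.8968, 0.3914)
  lambda* = (1.1899, -7.1392)
  f(x*)   = 23.6144

x* = (0.3096, -1.8968, 0.3914), lambda* = (1.1899, -7.1392)


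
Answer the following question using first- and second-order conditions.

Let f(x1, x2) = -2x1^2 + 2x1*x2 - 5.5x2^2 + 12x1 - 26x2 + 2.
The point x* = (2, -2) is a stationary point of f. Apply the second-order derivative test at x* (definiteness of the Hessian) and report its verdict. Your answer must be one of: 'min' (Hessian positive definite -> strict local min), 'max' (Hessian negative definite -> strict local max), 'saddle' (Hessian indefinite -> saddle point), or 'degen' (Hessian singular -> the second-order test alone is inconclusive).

Compute the Hessian H = grad^2 f:
  H = [[-4, 2], [2, -11]]
Verify stationarity: grad f(x*) = H x* + g = (0, 0).
Eigenvalues of H: -11.5311, -3.4689.
Both eigenvalues < 0, so H is negative definite -> x* is a strict local max.

max


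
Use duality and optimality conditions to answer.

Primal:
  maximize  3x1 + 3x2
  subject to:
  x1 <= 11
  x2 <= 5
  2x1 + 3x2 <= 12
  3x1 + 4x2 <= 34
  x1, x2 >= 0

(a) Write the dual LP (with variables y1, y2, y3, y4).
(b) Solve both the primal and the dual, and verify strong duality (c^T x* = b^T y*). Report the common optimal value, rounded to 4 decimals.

The standard primal-dual pair for 'max c^T x s.t. A x <= b, x >= 0' is:
  Dual:  min b^T y  s.t.  A^T y >= c,  y >= 0.

So the dual LP is:
  minimize  11y1 + 5y2 + 12y3 + 34y4
  subject to:
    y1 + 2y3 + 3y4 >= 3
    y2 + 3y3 + 4y4 >= 3
    y1, y2, y3, y4 >= 0

Solving the primal: x* = (6, 0).
  primal value c^T x* = 18.
Solving the dual: y* = (0, 0, 1.5, 0).
  dual value b^T y* = 18.
Strong duality: c^T x* = b^T y*. Confirmed.

18


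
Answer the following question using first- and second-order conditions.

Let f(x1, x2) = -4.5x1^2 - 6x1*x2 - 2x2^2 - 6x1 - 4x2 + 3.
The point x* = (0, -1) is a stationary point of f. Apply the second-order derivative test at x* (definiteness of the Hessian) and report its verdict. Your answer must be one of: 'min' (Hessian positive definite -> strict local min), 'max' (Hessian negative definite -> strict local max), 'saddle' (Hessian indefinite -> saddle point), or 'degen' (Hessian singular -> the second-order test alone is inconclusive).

Compute the Hessian H = grad^2 f:
  H = [[-9, -6], [-6, -4]]
Verify stationarity: grad f(x*) = H x* + g = (0, 0).
Eigenvalues of H: -13, 0.
H has a zero eigenvalue (singular; negative semidefinite but not definite), so H is neither positive definite, negative definite, nor indefinite. The second-order test alone is inconclusive -> degen.
(Indeed, f is constant along the null direction of H through x*, so x* is not a strict local extremum.)

degen


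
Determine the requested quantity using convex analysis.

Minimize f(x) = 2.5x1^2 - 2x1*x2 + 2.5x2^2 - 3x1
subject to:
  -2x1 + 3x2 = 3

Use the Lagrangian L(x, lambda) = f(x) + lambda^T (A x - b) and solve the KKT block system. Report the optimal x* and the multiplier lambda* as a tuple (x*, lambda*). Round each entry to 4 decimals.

Form the Lagrangian:
  L(x, lambda) = (1/2) x^T Q x + c^T x + lambda^T (A x - b)
Stationarity (grad_x L = 0): Q x + c + A^T lambda = 0.
Primal feasibility: A x = b.

This gives the KKT block system:
  [ Q   A^T ] [ x     ]   [-c ]
  [ A    0  ] [ lambda ] = [ b ]

Solving the linear system:
  x*      = (0.3659, 1.2439)
  lambda* = (-1.8293)
  f(x*)   = 2.1951

x* = (0.3659, 1.2439), lambda* = (-1.8293)


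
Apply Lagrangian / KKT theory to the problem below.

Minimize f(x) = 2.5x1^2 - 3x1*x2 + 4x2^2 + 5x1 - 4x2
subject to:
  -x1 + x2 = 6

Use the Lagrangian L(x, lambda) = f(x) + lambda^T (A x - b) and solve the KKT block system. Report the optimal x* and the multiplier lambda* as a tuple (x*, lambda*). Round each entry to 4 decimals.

Form the Lagrangian:
  L(x, lambda) = (1/2) x^T Q x + c^T x + lambda^T (A x - b)
Stationarity (grad_x L = 0): Q x + c + A^T lambda = 0.
Primal feasibility: A x = b.

This gives the KKT block system:
  [ Q   A^T ] [ x     ]   [-c ]
  [ A    0  ] [ lambda ] = [ b ]

Solving the linear system:
  x*      = (-4.4286, 1.5714)
  lambda* = (-21.8571)
  f(x*)   = 51.3571

x* = (-4.4286, 1.5714), lambda* = (-21.8571)


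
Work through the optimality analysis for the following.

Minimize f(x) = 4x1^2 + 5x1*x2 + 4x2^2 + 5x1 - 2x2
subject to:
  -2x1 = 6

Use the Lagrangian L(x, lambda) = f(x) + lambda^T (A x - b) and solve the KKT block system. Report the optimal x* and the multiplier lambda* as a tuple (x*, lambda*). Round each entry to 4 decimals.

Form the Lagrangian:
  L(x, lambda) = (1/2) x^T Q x + c^T x + lambda^T (A x - b)
Stationarity (grad_x L = 0): Q x + c + A^T lambda = 0.
Primal feasibility: A x = b.

This gives the KKT block system:
  [ Q   A^T ] [ x     ]   [-c ]
  [ A    0  ] [ lambda ] = [ b ]

Solving the linear system:
  x*      = (-3, 2.125)
  lambda* = (-4.1875)
  f(x*)   = 2.9375

x* = (-3, 2.125), lambda* = (-4.1875)
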